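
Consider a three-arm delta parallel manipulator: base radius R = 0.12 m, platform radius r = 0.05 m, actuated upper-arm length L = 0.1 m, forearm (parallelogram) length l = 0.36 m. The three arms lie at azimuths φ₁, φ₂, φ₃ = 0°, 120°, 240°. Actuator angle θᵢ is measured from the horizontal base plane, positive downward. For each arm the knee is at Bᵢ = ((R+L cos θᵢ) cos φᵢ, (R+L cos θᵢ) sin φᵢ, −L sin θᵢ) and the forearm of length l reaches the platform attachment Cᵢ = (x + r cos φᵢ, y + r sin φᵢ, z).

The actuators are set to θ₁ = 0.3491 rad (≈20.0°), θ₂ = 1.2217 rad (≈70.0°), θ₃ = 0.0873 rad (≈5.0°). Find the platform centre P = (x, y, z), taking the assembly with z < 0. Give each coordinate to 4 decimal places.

O1 = (0.1640·cos0.0°, 0.1640·sin0.0°, -0.0342) = (0.1640, 0.0000, -0.0342)
φ2=120.0°: virtual centre (-0.0521, 0.0902, -0.0940), radius l
O3 = (0.1696·cos240.0°, 0.1696·sin240.0°, -0.0087) = (-0.0848, -0.1469, -0.0087)
eliminate P² terms by subtracting sphere 1 from 2 and 3
plane₁₂: -0.4321x+0.1805y+-0.1195z = -0.0084
det = 0.2168;  x = 0.0107+-0.1196z,  y = -0.0208+0.3760z
sphere 1 gives Az²+Bz+C=0 with A=1.1557, B=0.0894, C=-0.1045;  B²−4AC=0.4911;  roots -0.3419, 0.2645;  negative root z = -0.3419
x = 0.0516, y = -0.1493

(0.0516, -0.1493, -0.3419)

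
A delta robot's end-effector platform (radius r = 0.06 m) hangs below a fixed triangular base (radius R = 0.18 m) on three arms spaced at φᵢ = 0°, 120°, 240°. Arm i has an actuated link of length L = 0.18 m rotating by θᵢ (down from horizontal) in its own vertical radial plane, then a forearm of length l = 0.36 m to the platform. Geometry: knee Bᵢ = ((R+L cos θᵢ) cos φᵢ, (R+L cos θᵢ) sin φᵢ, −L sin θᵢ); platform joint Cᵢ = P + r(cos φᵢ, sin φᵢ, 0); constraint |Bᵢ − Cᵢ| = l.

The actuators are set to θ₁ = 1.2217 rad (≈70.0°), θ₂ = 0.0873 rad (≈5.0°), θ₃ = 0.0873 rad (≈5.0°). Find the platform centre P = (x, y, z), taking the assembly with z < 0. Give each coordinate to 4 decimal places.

arm 1 at φ=0.0°: e+L cos θ1 = 0.1816;  O1 = (0.1816, 0.0000, -0.1691)
φ2=120.0°: virtual centre (-0.1497, 0.2592, -0.0157), radius l
arm 3 at φ=240.0°: e+L cos θ3 = 0.2993;  O3 = (-0.1497, -0.2592, -0.0157)
eliminate P² terms by subtracting sphere 1 from 2 and 3
[-0.6625 0.5184 0.3069]·P = 0.0283;  [-0.6625 -0.5184 0.3069]·P = 0.0283
det = 0.6869;  x = -0.0427+0.4633z,  y = 0.0000+0.0000z
quadratic in z: (1.2146)z²+(0.1305)z+(-0.0507)=0, √Δ=0.5133 → z ∈ {-0.2650, 0.1575}; z = -0.2650 (taking z<0)
x = -0.1654, y = 0.0000

(-0.1654, 0.0000, -0.2650)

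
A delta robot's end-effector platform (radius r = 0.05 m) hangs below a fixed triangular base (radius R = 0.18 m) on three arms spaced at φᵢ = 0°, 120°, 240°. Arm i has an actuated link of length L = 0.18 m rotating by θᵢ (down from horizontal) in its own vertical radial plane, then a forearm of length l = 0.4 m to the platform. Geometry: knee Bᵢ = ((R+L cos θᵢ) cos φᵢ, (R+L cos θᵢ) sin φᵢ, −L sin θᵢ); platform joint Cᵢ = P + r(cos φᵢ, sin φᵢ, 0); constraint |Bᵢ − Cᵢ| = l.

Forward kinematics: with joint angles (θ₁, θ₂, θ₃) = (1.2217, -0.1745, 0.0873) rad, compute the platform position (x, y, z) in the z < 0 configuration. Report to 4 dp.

centre 1 = (0.1916·cos0.0°, 0.1916·sin0.0°, -0.1691) = (0.1916, 0.0000, -0.1691)
centre 2 = (0.3073·cos120.0°, 0.3073·sin120.0°, 0.0313) = (-0.1536, 0.2661, 0.0313)
centre 3 = (0.3093·cos240.0°, 0.3093·sin240.0°, -0.0157) = (-0.1547, -0.2679, -0.0157)
|centre ₂|²−|centre ₁|² = 0.0301;  |centre ₃|²−|centre ₁|² = 0.0306
linear system: -0.6904x+0.5322y = 0.0301−0.4008z; -0.6925x+-0.5357y = 0.0306−0.3069z
det = 0.7384;  x = -0.0439+0.5120z,  y = -0.0004+-0.0889z
into |P−centre ₁|² = l²: 1.2700z² + 0.0973z + -0.0759 = 0;  Δ = 0.3953;  z = -0.2858 or 0.2092 → z<0 root = -0.2858
x = -0.1902, y = 0.0250

(-0.1902, 0.0250, -0.2858)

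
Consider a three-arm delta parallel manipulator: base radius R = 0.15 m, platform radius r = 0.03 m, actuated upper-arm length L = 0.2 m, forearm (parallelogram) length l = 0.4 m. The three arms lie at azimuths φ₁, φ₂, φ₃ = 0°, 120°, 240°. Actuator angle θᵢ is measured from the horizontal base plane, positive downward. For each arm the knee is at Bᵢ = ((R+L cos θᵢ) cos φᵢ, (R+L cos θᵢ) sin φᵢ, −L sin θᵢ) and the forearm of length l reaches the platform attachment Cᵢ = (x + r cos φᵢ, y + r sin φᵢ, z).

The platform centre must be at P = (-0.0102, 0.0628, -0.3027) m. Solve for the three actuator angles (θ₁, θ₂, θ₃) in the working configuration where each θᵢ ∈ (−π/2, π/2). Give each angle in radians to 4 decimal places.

arm 1 (φ=0.0°): x'=-0.0102, y'=0.0628
  e−x'=0.1302;  (l²−L²−(e−x')²−y'²−z²)/2L = 0.0187
  √(A²+B²)=0.3295;  θ1 = -1.1646+1.5140 ≈ 0.3495
arm 2 (φ=120.0°): x'=0.0595, y'=-0.0226
  e−x'=0.0605;  (l²−L²−(e−x')²−y'²−z²)/2L = 0.0605
  γ=atan2(-0.3027,0.0605)=-1.3735;  ψ=arccos(0.1960)=1.3735;  θ2=γ+ψ≈0.0000
rotate P by −φ3: (-0.0493, -0.0402, -0.3027)
  A cos θ + B sin θ = C:  0.1693·cos θ + -0.3027·sin θ = -0.0048
  θ3 = atan2(B,A) + arccos(C/0.3468) = 0.5236

θ₁ = 0.3495, θ₂ = 0.0000, θ₃ = 0.5236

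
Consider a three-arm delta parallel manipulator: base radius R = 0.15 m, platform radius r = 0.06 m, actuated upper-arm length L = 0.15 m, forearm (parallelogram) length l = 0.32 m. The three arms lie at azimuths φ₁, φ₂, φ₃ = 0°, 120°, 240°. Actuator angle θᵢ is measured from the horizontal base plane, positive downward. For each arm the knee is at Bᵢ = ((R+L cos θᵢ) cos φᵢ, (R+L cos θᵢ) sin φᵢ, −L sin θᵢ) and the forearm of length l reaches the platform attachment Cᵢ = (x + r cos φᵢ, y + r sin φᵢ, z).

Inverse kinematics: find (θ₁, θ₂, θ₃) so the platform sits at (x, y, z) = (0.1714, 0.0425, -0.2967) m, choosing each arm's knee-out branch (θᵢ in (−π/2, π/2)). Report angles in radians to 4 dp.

θ₁ = -0.0873, θ₂ = 1.0468, θ₃ = 1.3089

φ1=0.0° → target in arm frame (0.1714, 0.0425)
  A=-0.0814, B=-0.2967, C=(l²−L²−A²−y'²−z²)/(2L)=-0.0552
  √(A²+B²)=0.3077;  θ1 = -1.8386+1.7512 ≈ -0.0873
φ2=120.0° → target in arm frame (-0.0489, -0.1697)
  A=0.1389, B=-0.2967, C=(l²−L²−A²−y'²−z²)/(2L)=-0.1874
  θ2 = atan2(B,A) + arccos(C/0.3276) = 1.0468
rotate P by −φ3: (-0.1225, 0.1272, -0.2967)
  A cos θ + B sin θ = C:  0.2125·cos θ + -0.2967·sin θ = -0.2316
  √(A²+B²)=0.3650;  θ3 = -0.9493+2.2581 ≈ 1.3089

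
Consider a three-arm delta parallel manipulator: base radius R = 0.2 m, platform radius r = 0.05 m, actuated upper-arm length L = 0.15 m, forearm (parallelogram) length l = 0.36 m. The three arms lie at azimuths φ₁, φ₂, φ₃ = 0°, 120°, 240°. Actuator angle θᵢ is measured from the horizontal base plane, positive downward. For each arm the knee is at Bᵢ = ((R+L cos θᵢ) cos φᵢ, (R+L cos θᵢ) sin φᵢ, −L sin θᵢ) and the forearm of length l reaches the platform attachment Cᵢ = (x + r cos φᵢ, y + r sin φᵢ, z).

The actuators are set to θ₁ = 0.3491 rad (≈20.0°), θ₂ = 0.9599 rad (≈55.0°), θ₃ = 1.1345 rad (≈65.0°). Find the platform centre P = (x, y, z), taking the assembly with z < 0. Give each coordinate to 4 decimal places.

(0.0932, 0.0232, -0.3512)

arm 1 at φ=0.0°: (R−r)+L cos θ1 = 0.2910;  S1 = (0.2910, 0.0000, -0.0513)
S2 = (0.2360·cos120.0°, 0.2360·sin120.0°, -0.1229) = (-0.1180, 0.2044, -0.1229)
S3 = (0.2134·cos240.0°, 0.2134·sin240.0°, -0.1359) = (-0.1067, -0.1848, -0.1359)
subtract pairs → two planes through P
[-0.8179 0.4088 -0.1431]·P = -0.0165;  [-0.7953 -0.3696 -0.1693]·P = -0.0233
det = 0.6275;  x = 0.0249+-0.1946z,  y = 0.0095+-0.0393z
sphere 1 gives Az²+Bz+C=0 with A=1.0394, B=0.2054, C=-0.0561;  B²−4AC=0.2753;  roots -0.3512, 0.1536;  negative root z = -0.3512
x = 0.0932, y = 0.0232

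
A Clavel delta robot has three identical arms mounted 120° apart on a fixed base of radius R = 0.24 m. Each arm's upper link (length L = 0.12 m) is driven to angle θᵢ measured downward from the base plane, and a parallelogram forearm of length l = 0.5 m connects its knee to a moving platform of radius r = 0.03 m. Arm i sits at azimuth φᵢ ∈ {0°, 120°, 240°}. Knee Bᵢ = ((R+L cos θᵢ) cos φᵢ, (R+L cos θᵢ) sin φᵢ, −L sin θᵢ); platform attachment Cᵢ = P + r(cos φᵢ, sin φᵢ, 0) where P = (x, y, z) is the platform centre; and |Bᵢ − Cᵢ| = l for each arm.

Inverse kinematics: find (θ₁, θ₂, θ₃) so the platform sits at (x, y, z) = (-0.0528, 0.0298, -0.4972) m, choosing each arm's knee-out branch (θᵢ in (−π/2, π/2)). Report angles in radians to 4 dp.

rotate P by −φ1: (-0.0528, 0.0298, -0.4972)
  A=0.2628, B=-0.4972, C=(l²−L²−A²−y'²−z²)/(2L)=-0.3398
  θ1 = atan2(B,A) + arccos(C/0.5624) = 1.1351
rotate P by −φ2: (0.0522, 0.0308, -0.4972)
  e−x'=0.1578;  (l²−L²−(e−x')²−y'²−z²)/2L = -0.1561
  √(A²+B²)=0.5216;  θ2 = -1.2635+1.8746 ≈ 0.6112
rotate P by −φ3: (0.0006, -0.0606, -0.4972)
  e−x'=0.2094;  (l²−L²−(e−x')²−y'²−z²)/2L = -0.2464
  √(A²+B²)=0.5395;  θ3 = -1.1722+2.0451 ≈ 0.8729

θ₁ = 1.1351, θ₂ = 0.6112, θ₃ = 0.8729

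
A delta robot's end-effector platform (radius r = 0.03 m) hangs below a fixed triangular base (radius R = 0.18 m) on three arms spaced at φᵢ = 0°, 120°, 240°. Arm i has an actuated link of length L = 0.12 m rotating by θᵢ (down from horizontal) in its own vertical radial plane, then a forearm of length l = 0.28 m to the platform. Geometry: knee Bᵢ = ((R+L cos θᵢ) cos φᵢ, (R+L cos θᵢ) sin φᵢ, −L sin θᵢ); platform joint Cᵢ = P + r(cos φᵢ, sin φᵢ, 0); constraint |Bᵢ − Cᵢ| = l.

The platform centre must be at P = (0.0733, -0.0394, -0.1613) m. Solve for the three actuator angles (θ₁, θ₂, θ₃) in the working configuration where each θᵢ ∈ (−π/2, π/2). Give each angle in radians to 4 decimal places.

φ1=0.0° → target in arm frame (0.0733, -0.0394)
  e−x'=0.0767;  (l²−L²−(e−x')²−y'²−z²)/2L = 0.1273
  √(A²+B²)=0.1786;  θ1 = -1.1269+0.7776 ≈ -0.3494
φ2=120.0° → target in arm frame (-0.0708, -0.0438)
  e−x'=0.2208;  (l²−L²−(e−x')²−y'²−z²)/2L = -0.0528
  θ2 = atan2(B,A) + arccos(C/0.2734) = 1.1342
φ3=240.0° → target in arm frame (-0.0025, 0.0832)
  A cos θ + B sin θ = C:  0.1525·cos θ + -0.1613·sin θ = 0.0325
  θ3 = atan2(B,A) + arccos(C/0.2220) = 0.6106

θ₁ = -0.3494, θ₂ = 1.1342, θ₃ = 0.6106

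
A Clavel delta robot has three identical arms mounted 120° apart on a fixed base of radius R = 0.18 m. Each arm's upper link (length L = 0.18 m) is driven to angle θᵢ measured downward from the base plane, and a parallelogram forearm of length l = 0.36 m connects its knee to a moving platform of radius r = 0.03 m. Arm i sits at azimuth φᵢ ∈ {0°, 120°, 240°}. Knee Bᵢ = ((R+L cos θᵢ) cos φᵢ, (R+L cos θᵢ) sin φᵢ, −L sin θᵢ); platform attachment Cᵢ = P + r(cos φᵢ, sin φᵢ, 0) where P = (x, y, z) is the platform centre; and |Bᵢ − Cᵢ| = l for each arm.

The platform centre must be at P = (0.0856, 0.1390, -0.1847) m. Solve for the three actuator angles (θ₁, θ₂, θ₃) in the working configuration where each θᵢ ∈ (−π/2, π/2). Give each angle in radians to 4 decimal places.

rotate P by −φ1: (0.0856, 0.1390, -0.1847)
  A cos θ + B sin θ = C:  0.0644·cos θ + -0.1847·sin θ = 0.1100
  θ1 = atan2(B,A) + arccos(C/0.1956) = -0.2620
φ2=120.0° → target in arm frame (0.0776, -0.1436)
  A cos θ + B sin θ = C:  0.0724·cos θ + -0.1847·sin θ = 0.1034
  θ2 = atan2(B,A) + arccos(C/0.1984) = -0.1743
arm 3 (φ=240.0°): x'=-0.1632, y'=0.0046
  A cos θ + B sin θ = C:  0.3132·cos θ + -0.1847·sin θ = -0.0973
  θ3 = atan2(B,A) + arccos(C/0.3636) = 1.3088

θ₁ = -0.2620, θ₂ = -0.1743, θ₃ = 1.3088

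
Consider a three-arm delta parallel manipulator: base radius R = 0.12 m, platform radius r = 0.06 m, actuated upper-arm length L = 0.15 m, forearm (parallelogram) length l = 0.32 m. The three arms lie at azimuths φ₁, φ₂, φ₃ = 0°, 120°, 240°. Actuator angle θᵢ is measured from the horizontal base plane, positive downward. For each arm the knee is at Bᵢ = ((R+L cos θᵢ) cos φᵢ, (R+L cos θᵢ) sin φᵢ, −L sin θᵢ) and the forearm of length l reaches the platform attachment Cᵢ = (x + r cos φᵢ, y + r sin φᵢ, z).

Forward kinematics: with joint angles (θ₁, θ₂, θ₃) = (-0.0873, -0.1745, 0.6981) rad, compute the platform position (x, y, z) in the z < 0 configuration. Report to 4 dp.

arm 1 at φ=0.0°: (R−r)+L cos θ1 = 0.2094;  centre 1 = (0.2094, 0.0000, 0.0131)
arm 2 at φ=120.0°: (R−r)+L cos θ2 = 0.2077;  centre 2 = (-0.1039, 0.1799, 0.0260)
φ3=240.0°: virtual centre (-0.0875, -0.1515, -0.0964), radius l
subtract pairs → two planes through P
[-0.6266 0.3598 0.0259]·P = -0.0002;  [-0.5938 -0.3030 -0.2190]·P = -0.0041
det = 0.4035;  x = 0.0038+-0.1758z,  y = 0.0061+-0.3783z
into |P−centre ₁|² = l²: 1.1740z² + 0.0415z + -0.0599 = 0;  Δ = 0.2831;  z = -0.2443 or 0.2090 → z<0 root = -0.2443
x = 0.0468, y = 0.0985

(0.0468, 0.0985, -0.2443)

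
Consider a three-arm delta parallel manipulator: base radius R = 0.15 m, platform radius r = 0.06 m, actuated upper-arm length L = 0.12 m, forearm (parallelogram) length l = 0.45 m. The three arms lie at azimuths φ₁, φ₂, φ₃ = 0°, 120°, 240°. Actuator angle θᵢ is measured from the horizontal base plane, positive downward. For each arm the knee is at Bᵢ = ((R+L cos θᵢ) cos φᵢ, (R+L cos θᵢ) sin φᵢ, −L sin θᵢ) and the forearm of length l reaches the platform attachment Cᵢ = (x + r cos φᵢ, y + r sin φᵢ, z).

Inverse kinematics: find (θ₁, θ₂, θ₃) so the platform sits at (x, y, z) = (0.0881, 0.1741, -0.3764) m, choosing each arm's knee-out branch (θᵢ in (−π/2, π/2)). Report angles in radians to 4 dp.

arm 1 (φ=0.0°): x'=0.0881, y'=0.1741
  A=0.0019, B=-0.3764, C=(l²−L²−A²−y'²−z²)/(2L)=0.0671
  γ=atan2(-0.3764,0.0019)=-1.5657;  ψ=arccos(0.1783)=1.3915;  θ1=γ+ψ≈-0.1742
φ2=120.0° → target in arm frame (0.1067, -0.1633)
  A cos θ + B sin θ = C:  -0.0167·cos θ + -0.3764·sin θ = 0.0811
  θ2 = atan2(B,A) + arccos(C/0.3768) = -0.2613
φ3=240.0° → target in arm frame (-0.1948, -0.0108)
  e−x'=0.2848;  (l²−L²−(e−x')²−y'²−z²)/2L = -0.1451
  √(A²+B²)=0.4720;  θ3 = -0.9230+1.8832 ≈ 0.9602

θ₁ = -0.1742, θ₂ = -0.2613, θ₃ = 0.9602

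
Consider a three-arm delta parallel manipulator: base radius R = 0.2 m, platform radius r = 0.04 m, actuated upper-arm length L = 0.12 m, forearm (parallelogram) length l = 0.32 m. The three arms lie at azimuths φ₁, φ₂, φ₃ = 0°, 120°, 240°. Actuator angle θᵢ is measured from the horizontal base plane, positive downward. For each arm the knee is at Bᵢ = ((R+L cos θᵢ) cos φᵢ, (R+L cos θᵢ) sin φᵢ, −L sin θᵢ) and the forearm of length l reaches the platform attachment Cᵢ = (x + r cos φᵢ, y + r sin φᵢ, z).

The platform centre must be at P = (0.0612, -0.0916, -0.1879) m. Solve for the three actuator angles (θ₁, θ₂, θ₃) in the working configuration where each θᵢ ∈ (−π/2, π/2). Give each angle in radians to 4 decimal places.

θ₁ = -0.2609, θ₂ = 1.2217, θ₃ = -0.0877

arm 1 (φ=0.0°): x'=0.0612, y'=-0.0916
  A cos θ + B sin θ = C:  0.0988·cos θ + -0.1879·sin θ = 0.1439
  √(A²+B²)=0.2123;  θ1 = -1.0867+0.8258 ≈ -0.2609
rotate P by −φ2: (-0.1099, -0.0072, -0.1879)
  A=0.2699, B=-0.1879, C=(l²−L²−A²−y'²−z²)/(2L)=-0.0842
  θ2 = atan2(B,A) + arccos(C/0.3289) = 1.2217
φ3=240.0° → target in arm frame (0.0487, 0.0988)
  A=0.1113, B=-0.1879, C=(l²−L²−A²−y'²−z²)/(2L)=0.1273
  √(A²+B²)=0.2184;  θ3 = -1.0361+0.9485 ≈ -0.0877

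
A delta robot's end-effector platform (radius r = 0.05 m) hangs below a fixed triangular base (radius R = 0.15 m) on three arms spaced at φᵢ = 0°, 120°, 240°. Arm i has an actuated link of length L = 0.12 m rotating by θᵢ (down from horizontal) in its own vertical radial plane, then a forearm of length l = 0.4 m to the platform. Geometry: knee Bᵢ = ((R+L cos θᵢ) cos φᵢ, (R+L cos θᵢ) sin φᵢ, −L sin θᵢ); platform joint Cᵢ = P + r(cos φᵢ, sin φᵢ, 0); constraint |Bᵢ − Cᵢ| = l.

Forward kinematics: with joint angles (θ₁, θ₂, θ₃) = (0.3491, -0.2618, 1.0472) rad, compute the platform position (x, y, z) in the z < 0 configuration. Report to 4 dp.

arm 1 at φ=0.0°: ρ1 = 0.2128;  S1 = (0.2128, 0.0000, -0.0410)
arm 2 at φ=120.0°: ρ2 = 0.2159;  S2 = (-0.1080, 0.1870, 0.0311)
arm 3 at φ=240.0°: ρ3 = 0.1600;  S3 = (-0.0800, -0.1386, -0.1039)
eliminate P² terms by subtracting sphere 1 from 2 and 3
[-0.6414 0.3740 0.1442]·P = 0.0006;  [-0.5855 -0.2771 -0.1258]·P = -0.0106
det = 0.3967;  x = 0.0095+-0.0178z,  y = 0.0180+-0.4162z
quadratic in z: (1.1735)z²+(0.0744)z+(-0.1167)=0, √Δ=0.7438 → z ∈ {-0.3486, 0.2852}; z = -0.3486 (taking z<0)
x = 0.0157, y = 0.1631

(0.0157, 0.1631, -0.3486)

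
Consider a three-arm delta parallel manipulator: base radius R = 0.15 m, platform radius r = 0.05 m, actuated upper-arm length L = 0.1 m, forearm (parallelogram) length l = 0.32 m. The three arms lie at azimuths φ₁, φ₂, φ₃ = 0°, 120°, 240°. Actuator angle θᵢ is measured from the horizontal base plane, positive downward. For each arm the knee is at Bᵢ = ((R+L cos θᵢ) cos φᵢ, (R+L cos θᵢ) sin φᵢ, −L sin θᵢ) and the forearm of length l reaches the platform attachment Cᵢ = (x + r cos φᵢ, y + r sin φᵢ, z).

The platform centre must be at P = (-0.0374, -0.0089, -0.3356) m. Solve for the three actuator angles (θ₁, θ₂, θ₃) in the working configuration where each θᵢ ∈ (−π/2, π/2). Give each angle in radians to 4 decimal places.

φ1=0.0° → target in arm frame (-0.0374, -0.0089)
  e−x'=0.1374;  (l²−L²−(e−x')²−y'²−z²)/2L = -0.1959
  √(A²+B²)=0.3626;  θ1 = -1.1822+2.1416 ≈ 0.9594
rotate P by −φ2: (0.0110, 0.0368, -0.3356)
  e−x'=0.0890;  (l²−L²−(e−x')²−y'²−z²)/2L = -0.1475
  γ=atan2(-0.3356,0.0890)=-1.3115;  ψ=arccos(-0.4249)=2.0097;  θ2=γ+ψ≈0.6981
rotate P by −φ3: (0.0264, -0.0279, -0.3356)
  e−x'=0.0736;  (l²−L²−(e−x')²−y'²−z²)/2L = -0.1321
  √(A²+B²)=0.3436;  θ3 = -1.3549+1.9655 ≈ 0.6106

θ₁ = 0.9594, θ₂ = 0.6981, θ₃ = 0.6106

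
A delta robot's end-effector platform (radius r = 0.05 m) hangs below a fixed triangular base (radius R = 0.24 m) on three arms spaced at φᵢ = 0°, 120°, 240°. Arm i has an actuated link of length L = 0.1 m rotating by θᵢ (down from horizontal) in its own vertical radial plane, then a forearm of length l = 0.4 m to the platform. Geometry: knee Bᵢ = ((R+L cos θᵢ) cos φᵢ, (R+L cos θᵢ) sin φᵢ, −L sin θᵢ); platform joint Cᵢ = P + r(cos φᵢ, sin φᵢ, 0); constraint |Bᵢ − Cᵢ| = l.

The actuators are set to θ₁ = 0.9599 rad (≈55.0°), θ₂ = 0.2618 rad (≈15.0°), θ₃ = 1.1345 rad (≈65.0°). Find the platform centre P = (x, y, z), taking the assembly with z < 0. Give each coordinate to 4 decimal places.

(-0.0244, 0.0742, -0.3659)

φ1=0.0°: virtual centre (0.2474, 0.0000, -0.0819), radius l
centre 2 = (0.2866·cos120.0°, 0.2866·sin120.0°, -0.0259) = (-0.1433, 0.2482, -0.0259)
centre 3 = (0.2323·cos240.0°, 0.2323·sin240.0°, -0.0906) = (-0.1161, -0.2011, -0.0906)
eliminate P² terms by subtracting sphere 1 from 2 and 3
plane₁₂: -0.7813x+0.4964y+0.1121z = 0.0149
Cramer: x(z) = -0.0047+0.0539z;  y(z) = 0.0227-0.1408z
quadratic in z: (1.0227)z²+(0.1302)z+(-0.0893)=0, √Δ=0.6182 → z ∈ {-0.3659, 0.2385}; z = -0.3659 (taking z<0)
x = -0.0244, y = 0.0742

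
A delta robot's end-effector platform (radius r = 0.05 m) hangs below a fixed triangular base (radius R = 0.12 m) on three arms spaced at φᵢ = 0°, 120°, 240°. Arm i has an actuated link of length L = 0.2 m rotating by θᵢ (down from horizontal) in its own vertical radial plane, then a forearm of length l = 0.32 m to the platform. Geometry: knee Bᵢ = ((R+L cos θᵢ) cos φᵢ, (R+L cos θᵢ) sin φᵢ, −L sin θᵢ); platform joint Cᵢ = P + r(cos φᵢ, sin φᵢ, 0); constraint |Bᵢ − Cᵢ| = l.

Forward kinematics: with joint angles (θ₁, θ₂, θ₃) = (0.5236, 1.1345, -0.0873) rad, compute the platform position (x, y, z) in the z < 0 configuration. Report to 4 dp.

(0.0162, -0.1630, -0.2559)

φ1=0.0°: virtual centre (0.2432, 0.0000, -0.1000), radius l
arm 2 at φ=120.0°: (R−r)+L cos θ2 = 0.1545;  S2 = (-0.0773, 0.1338, -0.1813)
S3 = (0.2692·cos240.0°, 0.2692·sin240.0°, 0.0174) = (-0.1346, -0.2332, 0.0174)
|S₂|²−|S₁|² = -0.0124;  |S₃|²−|S₁|² = 0.0036
plane₁₂: -0.6409x+0.2676y+-0.1625z = -0.0124
det = 0.5011;  x = 0.0096+-0.0258z,  y = -0.0234+0.5455z
quadratic in z: (1.2982)z²+(0.1865)z+(-0.0373)=0, √Δ=0.4779 → z ∈ {-0.2559, 0.1122}; z = -0.2559 (taking z<0)
x = 0.0162, y = -0.1630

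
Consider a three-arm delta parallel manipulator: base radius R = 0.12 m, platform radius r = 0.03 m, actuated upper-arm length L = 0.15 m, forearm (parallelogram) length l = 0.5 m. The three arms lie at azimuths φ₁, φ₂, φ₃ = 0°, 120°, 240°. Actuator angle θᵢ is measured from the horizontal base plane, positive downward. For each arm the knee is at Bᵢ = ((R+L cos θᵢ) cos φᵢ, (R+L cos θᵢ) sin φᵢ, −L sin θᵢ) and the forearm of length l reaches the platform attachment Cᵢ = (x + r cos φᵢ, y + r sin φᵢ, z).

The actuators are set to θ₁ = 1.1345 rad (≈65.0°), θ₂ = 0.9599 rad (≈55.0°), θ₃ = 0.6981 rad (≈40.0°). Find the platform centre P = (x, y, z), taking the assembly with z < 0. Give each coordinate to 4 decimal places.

(-0.0721, -0.0512, -0.5793)

S1 = (0.1534·cos0.0°, 0.1534·sin0.0°, -0.1359) = (0.1534, 0.0000, -0.1359)
arm 2 at φ=120.0°: e+L cos θ2 = 0.1760;  S2 = (-0.0880, 0.1525, -0.1229)
S3 = (0.2049·cos240.0°, 0.2049·sin240.0°, -0.0964) = (-0.1025, -0.1775, -0.0964)
|S₂|²−|S₁|² = 0.0041;  |S₃|²−|S₁|² = 0.0093
linear system: -0.4828x+0.3049y = 0.0041−0.0262z; -0.5117x+-0.3549y = 0.0093−0.0791z
det = 0.3274;  x = -0.0131+0.1020z,  y = -0.0073+0.0757z
sphere 1 gives Az²+Bz+C=0 with A=1.0161, B=0.2368, C=-0.2038;  B²−4AC=0.8843;  roots -0.5793, 0.3462;  negative root z = -0.5793
x = -0.0721, y = -0.0512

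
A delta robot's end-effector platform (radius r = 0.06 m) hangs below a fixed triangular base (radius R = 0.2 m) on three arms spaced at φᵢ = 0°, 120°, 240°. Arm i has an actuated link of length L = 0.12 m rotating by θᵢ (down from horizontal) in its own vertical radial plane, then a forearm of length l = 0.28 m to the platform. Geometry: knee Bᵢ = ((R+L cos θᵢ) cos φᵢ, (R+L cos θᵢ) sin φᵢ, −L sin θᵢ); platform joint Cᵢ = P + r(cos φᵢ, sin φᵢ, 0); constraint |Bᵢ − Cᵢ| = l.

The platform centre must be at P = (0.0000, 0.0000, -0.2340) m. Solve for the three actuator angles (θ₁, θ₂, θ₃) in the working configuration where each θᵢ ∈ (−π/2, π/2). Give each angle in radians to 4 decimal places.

φ1=0.0° → target in arm frame (0.0000, 0.0000)
  A=0.1400, B=-0.2340, C=(l²−L²−A²−y'²−z²)/(2L)=-0.0431
  γ=atan2(-0.2340,0.1400)=-1.0316;  ψ=arccos(-0.1582)=1.7297;  θ1=γ+ψ≈0.6981
φ2=120.0° → target in arm frame (0.0000, 0.0000)
  A cos θ + B sin θ = C:  0.1400·cos θ + -0.2340·sin θ = -0.0431
  γ=atan2(-0.2340,0.1400)=-1.0316;  ψ=arccos(-0.1582)=1.7297;  θ2=γ+ψ≈0.6981
arm 3 (φ=240.0°): x'=0.0000, y'=0.0000
  A cos θ + B sin θ = C:  0.1400·cos θ + -0.2340·sin θ = -0.0431
  γ=atan2(-0.2340,0.1400)=-1.0316;  ψ=arccos(-0.1582)=1.7297;  θ3=γ+ψ≈0.6981

θ₁ = 0.6981, θ₂ = 0.6981, θ₃ = 0.6981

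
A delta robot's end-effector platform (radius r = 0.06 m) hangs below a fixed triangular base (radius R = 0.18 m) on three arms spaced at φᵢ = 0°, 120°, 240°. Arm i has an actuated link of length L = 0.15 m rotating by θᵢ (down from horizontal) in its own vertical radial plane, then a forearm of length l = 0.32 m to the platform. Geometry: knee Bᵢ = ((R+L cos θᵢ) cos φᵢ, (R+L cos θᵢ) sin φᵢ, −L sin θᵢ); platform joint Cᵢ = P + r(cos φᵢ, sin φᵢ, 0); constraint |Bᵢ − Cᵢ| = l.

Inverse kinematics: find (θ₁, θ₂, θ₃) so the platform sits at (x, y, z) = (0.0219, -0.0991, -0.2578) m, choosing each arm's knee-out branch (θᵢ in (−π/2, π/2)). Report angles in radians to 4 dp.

rotate P by −φ1: (0.0219, -0.0991, -0.2578)
  A cos θ + B sin θ = C:  0.0981·cos θ + -0.2578·sin θ = -0.0200
  γ=atan2(-0.2578,0.0981)=-1.2072;  ψ=arccos(-0.0726)=1.6434;  θ1=γ+ψ≈0.4362
rotate P by −φ2: (-0.0968, 0.0306, -0.2578)
  A=0.2168, B=-0.2578, C=(l²−L²−A²−y'²−z²)/(2L)=-0.1150
  θ2 = atan2(B,A) + arccos(C/0.3368) = 1.0475
φ3=240.0° → target in arm frame (0.0749, 0.0685)
  A cos θ + B sin θ = C:  0.0451·cos θ + -0.2578·sin θ = 0.0224
  θ3 = atan2(B,A) + arccos(C/0.2617) = 0.0877

θ₁ = 0.4362, θ₂ = 1.0475, θ₃ = 0.0877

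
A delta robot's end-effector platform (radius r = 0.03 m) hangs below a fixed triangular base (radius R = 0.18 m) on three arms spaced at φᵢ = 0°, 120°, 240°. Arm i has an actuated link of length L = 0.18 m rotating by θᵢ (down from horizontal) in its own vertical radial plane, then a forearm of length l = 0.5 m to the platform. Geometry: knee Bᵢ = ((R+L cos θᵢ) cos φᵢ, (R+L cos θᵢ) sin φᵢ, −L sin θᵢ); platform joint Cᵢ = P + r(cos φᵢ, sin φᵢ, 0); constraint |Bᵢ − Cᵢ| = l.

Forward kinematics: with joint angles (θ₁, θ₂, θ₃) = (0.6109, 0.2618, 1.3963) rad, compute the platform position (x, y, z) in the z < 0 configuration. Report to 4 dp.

arm 1 at φ=0.0°: (R−r)+L cos θ1 = 0.2974;  O1 = (0.2974, 0.0000, -0.1032)
O2 = (0.3239·cos120.0°, 0.3239·sin120.0°, -0.0466) = (-0.1619, 0.2805, -0.0466)
arm 3 at φ=240.0°: (R−r)+L cos θ3 = 0.1813;  O3 = (-0.0906, -0.1570, -0.1773)
eliminate P² terms by subtracting sphere 1 from 2 and 3
linear system: -0.9188x+0.5610y = 0.0079−0.1133z; -0.7761x+-0.3139y = -0.0349−-0.1480z
det = 0.7238;  x = 0.0236+-0.0656z,  y = 0.0527+-0.3094z
quadratic in z: (1.1000)z²+(0.2098)z+(-0.1616)=0, √Δ=0.8688 → z ∈ {-0.4903, 0.2996}; z = -0.4903 (taking z<0)
x = 0.0557, y = 0.2044

(0.0557, 0.2044, -0.4903)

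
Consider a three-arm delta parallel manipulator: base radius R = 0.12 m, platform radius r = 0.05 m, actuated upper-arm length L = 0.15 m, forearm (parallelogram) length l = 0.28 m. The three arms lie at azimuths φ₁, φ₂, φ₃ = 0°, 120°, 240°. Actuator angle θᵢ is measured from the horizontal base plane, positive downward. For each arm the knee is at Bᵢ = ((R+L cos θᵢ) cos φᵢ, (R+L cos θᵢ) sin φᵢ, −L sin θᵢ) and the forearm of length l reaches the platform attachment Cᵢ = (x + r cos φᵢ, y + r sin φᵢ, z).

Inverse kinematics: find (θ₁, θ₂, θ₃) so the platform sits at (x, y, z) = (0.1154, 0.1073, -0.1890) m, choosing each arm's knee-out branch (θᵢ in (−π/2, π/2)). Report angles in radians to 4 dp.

θ₁ = -0.3492, θ₂ = 0.2622, θ₃ = 1.2217

rotate P by −φ1: (0.1154, 0.1073, -0.1890)
  A cos θ + B sin θ = C:  -0.0454·cos θ + -0.1890·sin θ = 0.0220
  θ1 = atan2(B,A) + arccos(C/0.1944) = -0.3492
φ2=120.0° → target in arm frame (0.0352, -0.1536)
  A cos θ + B sin θ = C:  0.0348·cos θ + -0.1890·sin θ = -0.0154
  γ=atan2(-0.1890,0.0348)=-1.3888;  ψ=arccos(-0.0801)=1.6510;  θ2=γ+ψ≈0.2622
arm 3 (φ=240.0°): x'=-0.1506, y'=0.0463
  A cos θ + B sin θ = C:  0.2206·cos θ + -0.1890·sin θ = -0.1021
  √(A²+B²)=0.2905;  θ3 = -0.7083+1.9300 ≈ 1.2217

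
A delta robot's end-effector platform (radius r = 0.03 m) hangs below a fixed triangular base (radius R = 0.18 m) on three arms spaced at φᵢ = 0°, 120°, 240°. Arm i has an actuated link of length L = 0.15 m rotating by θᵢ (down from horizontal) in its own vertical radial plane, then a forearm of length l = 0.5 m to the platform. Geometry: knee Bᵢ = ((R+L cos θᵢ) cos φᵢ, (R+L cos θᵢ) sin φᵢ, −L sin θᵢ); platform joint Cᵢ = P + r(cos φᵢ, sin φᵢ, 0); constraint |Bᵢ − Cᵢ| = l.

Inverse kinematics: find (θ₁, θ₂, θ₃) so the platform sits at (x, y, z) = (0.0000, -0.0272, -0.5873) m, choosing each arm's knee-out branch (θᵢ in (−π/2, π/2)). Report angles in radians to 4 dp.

θ₁ = 1.1344, θ₂ = 1.2215, θ₃ = 1.0470

arm 1 (φ=0.0°): x'=0.0000, y'=-0.0272
  e−x'=0.1500;  (l²−L²−(e−x')²−y'²−z²)/2L = -0.4689
  θ1 = atan2(B,A) + arccos(C/0.6062) = 1.1344
arm 2 (φ=120.0°): x'=-0.0236, y'=0.0136
  e−x'=0.1736;  (l²−L²−(e−x')²−y'²−z²)/2L = -0.4924
  √(A²+B²)=0.6124;  θ2 = -1.2835+2.5049 ≈ 1.2215
φ3=240.0° → target in arm frame (0.0236, 0.0136)
  A cos θ + B sin θ = C:  0.1264·cos θ + -0.5873·sin θ = -0.4453
  γ=atan2(-0.5873,0.1264)=-1.3587;  ψ=arccos(-0.7413)=2.4057;  θ3=γ+ψ≈1.0470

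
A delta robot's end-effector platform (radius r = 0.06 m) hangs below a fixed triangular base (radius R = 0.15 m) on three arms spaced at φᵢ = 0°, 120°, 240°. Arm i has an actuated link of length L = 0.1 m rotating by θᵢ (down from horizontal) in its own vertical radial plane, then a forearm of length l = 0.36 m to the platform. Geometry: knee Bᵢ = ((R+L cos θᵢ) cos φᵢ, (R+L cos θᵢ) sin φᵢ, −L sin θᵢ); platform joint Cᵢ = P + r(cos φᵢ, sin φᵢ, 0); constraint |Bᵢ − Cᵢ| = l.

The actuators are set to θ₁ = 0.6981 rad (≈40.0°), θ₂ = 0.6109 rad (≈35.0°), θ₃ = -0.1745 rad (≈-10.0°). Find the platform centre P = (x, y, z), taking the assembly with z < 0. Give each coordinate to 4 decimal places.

φ1=0.0°: virtual centre (0.1666, 0.0000, -0.0643), radius l
φ2=120.0°: virtual centre (-0.0860, 0.1489, -0.0574), radius l
arm 3 at φ=240.0°: (R−r)+L cos θ3 = 0.1885;  O3 = (-0.0942, -0.1632, 0.0174)
eliminate P² terms by subtracting sphere 1 from 2 and 3
linear system: -0.5051x+0.2978y = 0.0010−0.0138z; -0.5217x+-0.3265y = 0.0039−0.1633z
Cramer: x(z) = -0.0046+0.1659z;  y(z) = -0.0047+0.2350z
quadratic in z: (1.0828)z²+(0.0695)z+(-0.0961)=0, √Δ=0.6490 → z ∈ {-0.3318, 0.2676}; z = -0.3318 (taking z<0)
x = -0.0597, y = -0.0826

(-0.0597, -0.0826, -0.3318)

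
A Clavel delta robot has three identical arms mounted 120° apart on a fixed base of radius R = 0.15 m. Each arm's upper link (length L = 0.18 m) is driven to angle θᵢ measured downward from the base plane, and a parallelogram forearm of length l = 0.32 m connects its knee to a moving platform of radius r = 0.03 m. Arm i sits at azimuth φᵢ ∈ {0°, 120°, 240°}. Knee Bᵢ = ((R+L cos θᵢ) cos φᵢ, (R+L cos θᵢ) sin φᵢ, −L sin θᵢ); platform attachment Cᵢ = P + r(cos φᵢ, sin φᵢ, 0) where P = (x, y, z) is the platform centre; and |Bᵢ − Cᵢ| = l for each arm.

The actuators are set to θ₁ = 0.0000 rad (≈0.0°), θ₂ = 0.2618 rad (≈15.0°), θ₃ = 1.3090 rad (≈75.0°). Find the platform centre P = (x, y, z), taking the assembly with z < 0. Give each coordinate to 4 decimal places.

O1 = (0.3000·cos0.0°, 0.3000·sin0.0°, 0.0000) = (0.3000, 0.0000, 0.0000)
O2 = (0.2939·cos120.0°, 0.2939·sin120.0°, -0.0466) = (-0.1469, 0.2545, -0.0466)
φ3=240.0°: virtual centre (-0.0833, -0.1443, -0.1739), radius l
subtract pairs → two planes through P
plane₁₂: -0.8939x+0.5090y+-0.0932z = -0.0015
det = 0.6481;  x = 0.0258+-0.3146z,  y = 0.0424+-0.3694z
sphere 1 gives Az²+Bz+C=0 with A=1.2354, B=0.1412, C=-0.0254;  B²−4AC=0.1455;  roots -0.2115, 0.0973;  negative root z = -0.2115
x = 0.0923, y = 0.1206

(0.0923, 0.1206, -0.2115)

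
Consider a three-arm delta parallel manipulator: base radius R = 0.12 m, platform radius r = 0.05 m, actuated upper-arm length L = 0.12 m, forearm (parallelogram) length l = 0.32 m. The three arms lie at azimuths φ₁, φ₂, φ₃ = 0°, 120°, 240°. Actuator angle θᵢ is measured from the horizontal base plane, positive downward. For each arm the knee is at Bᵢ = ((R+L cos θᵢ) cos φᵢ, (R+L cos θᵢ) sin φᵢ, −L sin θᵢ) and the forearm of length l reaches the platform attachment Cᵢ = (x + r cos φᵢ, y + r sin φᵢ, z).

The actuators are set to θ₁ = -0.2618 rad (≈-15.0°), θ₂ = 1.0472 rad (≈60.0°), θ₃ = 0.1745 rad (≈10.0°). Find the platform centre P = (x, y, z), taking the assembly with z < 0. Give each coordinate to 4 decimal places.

(0.1090, -0.1051, -0.2613)

O1 = (0.1859·cos0.0°, 0.1859·sin0.0°, 0.0311) = (0.1859, 0.0000, 0.0311)
φ2=120.0°: virtual centre (-0.0650, 0.1126, -0.1039), radius l
arm 3 at φ=240.0°: ρ3 = 0.1882;  O3 = (-0.0941, -0.1630, -0.0208)
|O₂|²−|O₁|² = -0.0078;  |O₃|²−|O₁|² = 0.0003
[-0.5018 0.2252 -0.2700]·P = -0.0078;  [-0.5600 -0.3259 -0.1038]·P = 0.0003
Cramer: x(z) = 0.0086-0.3845z;  y(z) = -0.0157+0.3421z
quadratic in z: (1.2649)z²+(0.0635)z+(-0.0697)=0, √Δ=0.5974 → z ∈ {-0.2613, 0.2110}; z = -0.2613 (taking z<0)
x = 0.1090, y = -0.1051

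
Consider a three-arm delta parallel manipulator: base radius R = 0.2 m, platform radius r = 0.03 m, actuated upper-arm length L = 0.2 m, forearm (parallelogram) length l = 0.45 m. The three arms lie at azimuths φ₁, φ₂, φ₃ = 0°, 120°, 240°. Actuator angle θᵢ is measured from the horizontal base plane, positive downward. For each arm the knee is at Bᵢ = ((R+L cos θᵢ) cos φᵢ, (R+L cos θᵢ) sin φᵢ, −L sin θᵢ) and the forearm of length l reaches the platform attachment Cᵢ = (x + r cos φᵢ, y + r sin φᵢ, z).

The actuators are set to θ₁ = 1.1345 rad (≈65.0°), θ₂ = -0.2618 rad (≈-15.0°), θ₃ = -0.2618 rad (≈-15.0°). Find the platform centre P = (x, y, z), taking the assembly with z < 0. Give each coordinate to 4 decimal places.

O1 = (0.2545·cos0.0°, 0.2545·sin0.0°, -0.1813) = (0.2545, 0.0000, -0.1813)
φ2=120.0°: virtual centre (-0.1816, 0.3145, 0.0518), radius l
φ3=240.0°: virtual centre (-0.1816, -0.3145, 0.0518), radius l
subtract pairs → two planes through P
[-0.8722 0.6291 0.4661]·P = 0.0369;  [-0.8722 -0.6291 0.4661]·P = 0.0369
det = 1.0973;  x = -0.0424+0.5343z,  y = 0.0000+0.0000z
sphere 1 gives Az²+Bz+C=0 with A=1.2855, B=0.0453, C=-0.0815;  B²−4AC=0.4212;  roots -0.2700, 0.2348;  negative root z = -0.2700
x = -0.1866, y = 0.0000

(-0.1866, 0.0000, -0.2700)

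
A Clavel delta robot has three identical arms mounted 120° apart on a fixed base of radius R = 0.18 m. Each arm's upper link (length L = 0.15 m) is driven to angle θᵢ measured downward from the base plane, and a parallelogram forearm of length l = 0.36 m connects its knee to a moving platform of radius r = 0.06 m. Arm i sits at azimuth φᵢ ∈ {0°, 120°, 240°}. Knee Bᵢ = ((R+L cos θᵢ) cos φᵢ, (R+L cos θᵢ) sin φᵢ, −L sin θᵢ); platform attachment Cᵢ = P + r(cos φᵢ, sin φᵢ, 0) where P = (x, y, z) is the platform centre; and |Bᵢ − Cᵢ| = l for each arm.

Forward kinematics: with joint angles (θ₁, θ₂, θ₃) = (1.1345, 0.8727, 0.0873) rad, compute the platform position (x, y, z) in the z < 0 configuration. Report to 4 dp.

(-0.0972, -0.0918, -0.3419)

arm 1 at φ=0.0°: (R−r)+L cos θ1 = 0.1834;  O1 = (0.1834, 0.0000, -0.1359)
φ2=120.0°: virtual centre (-0.1082, 0.1874, -0.1149), radius l
O3 = (0.2694·cos240.0°, 0.2694·sin240.0°, -0.0131) = (-0.1347, -0.2333, -0.0131)
eliminate P² terms by subtracting sphere 1 from 2 and 3
plane₁₂: -0.5832x+0.3748y+0.0421z = 0.0079
Cramer: x(z) = -0.0224+0.2188z;  y(z) = -0.0137+0.2282z
into |P−O₁|² = l²: 1.1000z² + 0.1756z + -0.0686 = 0;  Δ = 0.3326;  z = -0.3419 or 0.1823 → z<0 root = -0.3419
x = -0.0972, y = -0.0918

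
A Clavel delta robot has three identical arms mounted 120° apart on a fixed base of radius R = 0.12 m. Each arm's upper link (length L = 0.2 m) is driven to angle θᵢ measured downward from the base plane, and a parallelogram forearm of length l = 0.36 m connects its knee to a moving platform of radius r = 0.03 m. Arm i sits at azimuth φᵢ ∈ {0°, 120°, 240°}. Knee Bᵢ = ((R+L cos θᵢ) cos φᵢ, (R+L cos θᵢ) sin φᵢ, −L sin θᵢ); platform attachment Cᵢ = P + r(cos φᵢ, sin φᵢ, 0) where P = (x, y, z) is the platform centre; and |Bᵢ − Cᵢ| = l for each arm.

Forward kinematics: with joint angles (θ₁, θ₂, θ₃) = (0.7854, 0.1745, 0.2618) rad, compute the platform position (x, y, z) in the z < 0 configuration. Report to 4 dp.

(-0.0916, 0.0107, -0.3000)

arm 1 at φ=0.0°: (R−r)+L cos θ1 = 0.2314;  centre 1 = (0.2314, 0.0000, -0.1414)
arm 2 at φ=120.0°: (R−r)+L cos θ2 = 0.2870;  centre 2 = (-0.1435, 0.2485, -0.0347)
centre 3 = (0.2832·cos240.0°, 0.2832·sin240.0°, -0.0518) = (-0.1416, -0.2452, -0.0518)
subtract pairs → two planes through P
[-0.7498 0.4970 0.2134]·P = 0.0100;  [-0.7460 -0.4905 0.1793]·P = 0.0093
det = 0.7386;  x = -0.0129+0.2624z,  y = 0.0006+-0.0335z
sphere 1 gives Az²+Bz+C=0 with A=1.0700, B=0.1546, C=-0.0499;  B²−4AC=0.2375;  roots -0.3000, 0.1555;  negative root z = -0.3000
x = -0.0916, y = 0.0107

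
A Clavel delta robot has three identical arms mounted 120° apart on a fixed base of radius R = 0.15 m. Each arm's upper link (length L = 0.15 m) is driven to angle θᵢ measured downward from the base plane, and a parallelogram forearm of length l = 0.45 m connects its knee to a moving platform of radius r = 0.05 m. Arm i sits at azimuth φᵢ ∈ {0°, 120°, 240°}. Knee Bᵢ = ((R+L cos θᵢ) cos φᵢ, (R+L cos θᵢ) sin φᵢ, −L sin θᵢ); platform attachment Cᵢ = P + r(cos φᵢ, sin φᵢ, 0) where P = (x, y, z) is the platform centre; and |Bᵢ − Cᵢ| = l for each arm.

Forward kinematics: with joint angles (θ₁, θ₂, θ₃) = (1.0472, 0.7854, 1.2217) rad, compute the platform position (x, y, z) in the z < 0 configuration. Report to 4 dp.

(-0.0074, 0.0772, -0.5340)

φ1=0.0°: virtual centre (0.1750, 0.0000, -0.1299), radius l
arm 2 at φ=120.0°: e+L cos θ2 = 0.2061;  O2 = (-0.1030, 0.1785, -0.1061)
O3 = (0.1513·cos240.0°, 0.1513·sin240.0°, -0.1410) = (-0.0757, -0.1310, -0.1410)
eliminate P² terms by subtracting sphere 1 from 2 and 3
[-0.5561 0.3569 0.0477]·P = 0.0062;  [-0.5013 -0.2621 -0.0221]·P = -0.0047
Cramer: x(z) = 0.0002+0.0142z;  y(z) = 0.0177-0.1115z
quadratic in z: (1.0126)z²+(0.2509)z+(-0.1548)=0, √Δ=0.8305 → z ∈ {-0.5340, 0.2862}; z = -0.5340 (taking z<0)
x = -0.0074, y = 0.0772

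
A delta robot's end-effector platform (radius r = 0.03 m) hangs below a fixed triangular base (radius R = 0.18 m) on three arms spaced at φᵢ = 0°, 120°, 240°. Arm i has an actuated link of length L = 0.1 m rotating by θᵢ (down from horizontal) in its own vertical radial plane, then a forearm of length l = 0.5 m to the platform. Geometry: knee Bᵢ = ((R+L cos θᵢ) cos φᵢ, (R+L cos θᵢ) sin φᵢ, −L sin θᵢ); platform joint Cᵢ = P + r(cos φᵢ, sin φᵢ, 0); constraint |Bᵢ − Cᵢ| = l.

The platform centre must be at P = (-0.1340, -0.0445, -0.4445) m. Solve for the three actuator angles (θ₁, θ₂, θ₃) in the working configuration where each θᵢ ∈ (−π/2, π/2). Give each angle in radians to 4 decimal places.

θ₁ = 0.9597, θ₂ = 0.1743, θ₃ = -0.2624

arm 1 (φ=0.0°): x'=-0.1340, y'=-0.0445
  A cos θ + B sin θ = C:  0.2840·cos θ + -0.4445·sin θ = -0.2011
  θ1 = atan2(B,A) + arccos(C/0.5275) = 0.9597
arm 2 (φ=120.0°): x'=0.0285, y'=0.1383
  A=0.1215, B=-0.4445, C=(l²−L²−A²−y'²−z²)/(2L)=0.0426
  √(A²+B²)=0.4608;  θ2 = -1.3039+1.4782 ≈ 0.1743
φ3=240.0° → target in arm frame (0.1055, -0.0938)
  A=0.0445, B=-0.4445, C=(l²−L²−A²−y'²−z²)/(2L)=0.1582
  γ=atan2(-0.4445,0.0445)=-1.4711;  ψ=arccos(0.3542)=1.2087;  θ3=γ+ψ≈-0.2624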